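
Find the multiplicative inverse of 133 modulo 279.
193

gcd(133, 279) = 1, so the inverse exists.
Extended Euclidean algorithm on (279, 133):
279 = 2 × 133 + 13  ⟹  13 = (1)·279 + (-2)·133
133 = 10 × 13 + 3  ⟹  3 = (-10)·279 + (21)·133
13 = 4 × 3 + 1  ⟹  1 = (41)·279 + (-86)·133
So (-86)·133 ≡ 1 (mod 279), i.e. 133^(-1) ≡ -86 ≡ 193 (mod 279).
Check: 133 × 193 = 25669 ≡ 1 (mod 279)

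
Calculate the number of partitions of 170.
274768617130

p(n) counts ways to write n as a sum of positive integers (order ignored).
Euler's pentagonal recurrence: p(k) = p(k-1) + p(k-2) - p(k-5) - p(k-7) + p(k-12) + p(k-15) - ... (offsets j(3j∓1)/2, signs ++--, p(0)=1, p(<0)=0).
DP table for k = 0..169: p(0)=1, p(1)=1, p(2)=2, p(3)=3, p(4)=5, p(5)=7, p(6)=11, p(7)=15, p(8)=22, p(9)=30, p(10)=42, p(11)=56, p(12)=77, p(13)=101, p(14)=135, p(15)=176, p(16)=231, p(17)=297, p(18)=385, p(19)=490, p(20)=627, p(21)=792, p(22)=1002, p(23)=1255, p(24)=1575, p(25)=1958, p(26)=2436, p(27)=3010, p(28)=3718, p(29)=4565, p(30)=5604, p(31)=6842, p(32)=8349, p(33)=10143, p(34)=12310, p(35)=14883, p(36)=17977, p(37)=21637, p(38)=26015, p(39)=31185, p(40)=37338, p(41)=44583, p(42)=53174, p(43)=63261, p(44)=75175, p(45)=89134, p(46)=105558, p(47)=124754, p(48)=147273, p(49)=173525, p(50)=204226, p(51)=239943, p(52)=281589, p(53)=329931, p(54)=386155, p(55)=451276, p(56)=526823, p(57)=614154, p(58)=715220, p(59)=831820, p(60)=966467, p(61)=1121505, p(62)=1300156, p(63)=1505499, p(64)=1741630, p(65)=2012558, p(66)=2323520, p(67)=2679689, p(68)=3087735, p(69)=3554345, p(70)=4087968, p(71)=4697205, p(72)=5392783, p(73)=6185689, p(74)=7089500, p(75)=8118264, p(76)=9289091, p(77)=10619863, p(78)=12132164, p(79)=13848650, p(80)=15796476, p(81)=18004327, p(82)=20506255, p(83)=23338469, p(84)=26543660, p(85)=30167357, p(86)=34262962, p(87)=38887673, p(88)=44108109, p(89)=49995925, p(90)=56634173, p(91)=64112359, p(92)=72533807, p(93)=82010177, p(94)=92669720, p(95)=104651419, p(96)=118114304, p(97)=133230930, p(98)=150198136, p(99)=169229875, p(100)=190569292, p(101)=214481126, p(102)=241265379, p(103)=271248950, p(104)=304801365, p(105)=342325709, p(106)=384276336, p(107)=431149389, p(108)=483502844, p(109)=541946240, p(110)=607163746, p(111)=679903203, p(112)=761002156, p(113)=851376628, p(114)=952050665, p(115)=1064144451, p(116)=1188908248, p(117)=1327710076, p(118)=1482074143, p(119)=1653668665, p(120)=1844349560, p(121)=2056148051, p(122)=2291320912, p(123)=2552338241, p(124)=2841940500, p(125)=3163127352, p(126)=3519222692, p(127)=3913864295, p(128)=4351078600, p(129)=4835271870, p(130)=5371315400, p(131)=5964539504, p(132)=6620830889, p(133)=7346629512, p(134)=8149040695, p(135)=9035836076, p(136)=10015581680, p(137)=11097645016, p(138)=12292341831, p(139)=13610949895, p(140)=15065878135, p(141)=16670689208, p(142)=18440293320, p(143)=20390982757, p(144)=22540654445, p(145)=24908858009, p(146)=27517052599, p(147)=30388671978, p(148)=33549419497, p(149)=37027355200, p(150)=40853235313, p(151)=45060624582, p(152)=49686288421, p(153)=54770336324, p(154)=60356673280, p(155)=66493182097, p(156)=73232243759, p(157)=80630964769, p(158)=88751778802, p(159)=97662728555, p(160)=107438159466, p(161)=118159068427, p(162)=129913904637, p(163)=142798995930, p(164)=156919475295, p(165)=172389800255, p(166)=189334822579, p(167)=207890420102, p(168)=228204732751, p(169)=250438925115.
Final step: p(170) = p(169) + p(168) - p(165) - p(163) + p(158) + p(155) - p(148) - p(144) + p(135) + p(130) - p(119) - p(113) + p(100) + p(93) - p(78) - p(70) + p(53) + p(44) - p(25) - p(15)
= 250438925115 + 228204732751 - 172389800255 - 142798995930 + 88751778802 + 66493182097 - 33549419497 - 22540654445 + 9035836076 + 5371315400 - 1653668665 - 851376628 + 190569292 + 82010177 - 12132164 - 4087968 + 329931 + 75175 - 1958 - 176
= 274768617130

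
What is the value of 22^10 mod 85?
9

Repeated squaring. Binary of 10 = 1010.
22^1 ≡ 22 (mod 85); 22^2 ≡ 59 (mod 85); 22^4 ≡ 81 (mod 85); 22^8 ≡ 16 (mod 85)
22^10 = 22^2 × 22^8 ≡ 9 (mod 85)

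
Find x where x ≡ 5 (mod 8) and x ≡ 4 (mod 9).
13

Using Chinese Remainder Theorem:
M = 8 × 9 = 72
M1 = 9, M2 = 8
y1 = 9^(-1) mod 8 = 1
y2 = 8^(-1) mod 9 = 8
x = (5×9×1 + 4×8×8) mod 72 = 13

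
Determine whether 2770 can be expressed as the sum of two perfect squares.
13² + 51² (a=13, b=51)

Factorization: 2770 = 2 × 5 × 277
By Fermat: n is sum of two squares iff every prime p ≡ 3 (mod 4) appears to even power.
All primes ≡ 3 (mod 4) appear to even power.
Search a = 0, 1, 2, … for 2770 - a² a perfect square: first hit at a = 13: 2770 - 169 = 2601 = 51².
2770 = 13² + 51² = 169 + 2601 ✓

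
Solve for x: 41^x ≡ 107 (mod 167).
54

Baby-step giant-step with step n = ⌈√167⌉ = 13.
Baby steps 41^j mod 167 (j:value) for j=0..12: 0:1, 1:41, 2:11, 3:117, 4:121, 5:118, 6:162, 7:129, 8:112, 9:83, 10:63, 11:78, 12:25.
Giant-step multiplier: 41^(-13) ≡ 41^(166-13) = 41^153 ≡ 138 (mod 167).
Giant steps γ_i = 107·138^i mod 167: γ_0=107, γ_1=70, γ_2=141, γ_3=86, γ_4=11 (in table at j=2).
x = i·n + j = 4·13 + 2 = 54.
Check: 41^54 ≡ 107 (mod 167).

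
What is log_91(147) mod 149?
137

Baby-step giant-step with step n = ⌈√149⌉ = 13.
Baby steps 91^j mod 149 (j:value) for j=0..12: 0:1, 1:91, 2:86, 3:78, 4:95, 5:3, 6:124, 7:109, 8:85, 9:136, 10:9, 11:74, 12:29.
Giant-step multiplier: 91^(-13) ≡ 91^(148-13) = 91^135 ≡ 97 (mod 149).
Giant steps γ_i = 147·97^i mod 149: γ_0=147, γ_1=104, γ_2=105, γ_3=53, γ_4=75, γ_5=123, γ_6=11, γ_7=24, γ_8=93, γ_9=81, γ_10=109 (in table at j=7).
x = i·n + j = 10·13 + 7 = 137.
Check: 91^137 ≡ 147 (mod 149).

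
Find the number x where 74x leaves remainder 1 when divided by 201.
182

gcd(74, 201) = 1, so the inverse exists.
Extended Euclidean algorithm on (201, 74):
201 = 2 × 74 + 53  ⟹  53 = (1)·201 + (-2)·74
74 = 1 × 53 + 21  ⟹  21 = (-1)·201 + (3)·74
53 = 2 × 21 + 11  ⟹  11 = (3)·201 + (-8)·74
21 = 1 × 11 + 10  ⟹  10 = (-4)·201 + (11)·74
11 = 1 × 10 + 1  ⟹  1 = (7)·201 + (-19)·74
So (-19)·74 ≡ 1 (mod 201), i.e. 74^(-1) ≡ -19 ≡ 182 (mod 201).
Check: 74 × 182 = 13468 ≡ 1 (mod 201)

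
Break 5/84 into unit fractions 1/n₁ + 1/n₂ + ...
1/17 + 1/1428

Greedy algorithm:
5/84: ceiling(84/5) = 17, use 1/17
1/1428: ceiling(1428/1) = 1428, use 1/1428
Result: 5/84 = 1/17 + 1/1428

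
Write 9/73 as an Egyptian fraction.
1/9 + 1/83 + 1/7791 + 1/70808504 + 1/10027688406627528

Greedy algorithm:
9/73: ceiling(73/9) = 9, use 1/9
8/657: ceiling(657/8) = 83, use 1/83
7/54531: ceiling(54531/7) = 7791, use 1/7791
2/141617007: ceiling(141617007/2) = 70808504, use 1/70808504
1/10027688406627528: ceiling(10027688406627528/1) = 10027688406627528, use 1/10027688406627528
Result: 9/73 = 1/9 + 1/83 + 1/7791 + 1/70808504 + 1/10027688406627528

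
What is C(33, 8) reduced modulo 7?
6

Using Lucas' theorem:
Write n=33 and k=8 in base 7:
n in base 7: [4, 5]
k in base 7: [1, 1]
C(33,8) mod 7 = ∏ C(n_i, k_i) mod 7
Digit binomials (mod 7): C(4,1) = 4; C(5,1) = 5
Product: 4 × 5 = 20 ≡ 6 (mod 7)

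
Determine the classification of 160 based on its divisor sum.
abundant

Proper divisors of 160: sum = 1 + 2 + 4 + 5 + 8 + 10 + 16 + 20 + 32 + 40 + 80 = 218
Since 218 > 160, 160 is abundant.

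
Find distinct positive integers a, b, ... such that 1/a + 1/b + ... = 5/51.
1/11 + 1/141 + 1/26367

Greedy algorithm:
5/51: ceiling(51/5) = 11, use 1/11
4/561: ceiling(561/4) = 141, use 1/141
1/26367: ceiling(26367/1) = 26367, use 1/26367
Result: 5/51 = 1/11 + 1/141 + 1/26367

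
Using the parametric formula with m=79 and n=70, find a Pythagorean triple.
(1341, 11060, 11141)

Euclid's formula: a = m² - n², b = 2mn, c = m² + n²
m = 79, n = 70
a = 79² - 70² = 6241 - 4900 = 1341
b = 2 × 79 × 70 = 11060
c = 79² + 70² = 6241 + 4900 = 11141
Verification: 1341² + 11060² = 1798281 + 122323600 = 124121881 = 11141² ✓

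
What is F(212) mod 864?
429

Matrix identity: Q^n = [[F_(n+1), F_n], [F_n, F_(n-1)]] with Q = [[1,1],[1,0]].
n = 212 = 11010100₂. Square-and-multiply, entries mod 864:
Q^1 = [[1,1],[1,0]]
Q^3 = (Q^1)²·Q = [[3,2],[2,1]]
Q^6 = (Q^3)² = [[13,8],[8,5]]
Q^13 = (Q^6)²·Q = [[377,233],[233,144]]
Q^26 = (Q^13)² = [[290,433],[433,721]]
Q^53 = (Q^26)²·Q = [[8,293],[293,579]]
Q^106 = (Q^53)² = [[377,55],[55,322]]
Q^212 = (Q^106)² = [[2,429],[429,437]]
F_212 mod 864 = Q^212[0][1] = 429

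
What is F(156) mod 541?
158

Matrix identity: Q^n = [[F_(n+1), F_n], [F_n, F_(n-1)]] with Q = [[1,1],[1,0]].
n = 156 = 10011100₂. Square-and-multiply, entries mod 541:
Q^1 = [[1,1],[1,0]]
Q^2 = (Q^1)² = [[2,1],[1,1]]
Q^4 = (Q^2)² = [[5,3],[3,2]]
Q^9 = (Q^4)²·Q = [[55,34],[34,21]]
Q^19 = (Q^9)²·Q = [[273,394],[394,420]]
Q^39 = (Q^19)²·Q = [[218,381],[381,378]]
Q^78 = (Q^39)² = [[89,397],[397,233]]
Q^156 = (Q^78)² = [[525,158],[158,367]]
F_156 mod 541 = Q^156[0][1] = 158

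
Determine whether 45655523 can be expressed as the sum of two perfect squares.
Not possible

Factorization: 45655523 = 17 × 139^3
By Fermat: n is sum of two squares iff every prime p ≡ 3 (mod 4) appears to even power.
Prime(s) ≡ 3 (mod 4) with odd exponent: [(139, 3)]
Therefore 45655523 cannot be expressed as a² + b².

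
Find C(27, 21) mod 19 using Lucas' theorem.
9

Using Lucas' theorem:
Write n=27 and k=21 in base 19:
n in base 19: [1, 8]
k in base 19: [1, 2]
C(27,21) mod 19 = ∏ C(n_i, k_i) mod 19
Digit binomials (mod 19): C(1,1) = 1; C(8,2) = 28 ≡ 9
Product: 1 × 9 = 9 ≡ 9 (mod 19)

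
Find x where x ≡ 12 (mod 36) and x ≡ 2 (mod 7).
156

Using Chinese Remainder Theorem:
M = 36 × 7 = 252
M1 = 7, M2 = 36
y1 = 7^(-1) mod 36 = 31
y2 = 36^(-1) mod 7 = 1
x = (12×7×31 + 2×36×1) mod 252 = 156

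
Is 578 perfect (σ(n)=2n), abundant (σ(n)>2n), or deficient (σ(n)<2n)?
deficient

Proper divisors of 578: sum = 1 + 2 + 17 + 34 + 289 = 343
Since 343 < 578, 578 is deficient.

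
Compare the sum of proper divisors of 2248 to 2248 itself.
deficient

Proper divisors of 2248: sum = 1 + 2 + 4 + 8 + 281 + 562 + 1124 = 1982
Since 1982 < 2248, 2248 is deficient.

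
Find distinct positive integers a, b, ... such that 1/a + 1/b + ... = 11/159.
1/15 + 1/398 + 1/316410

Greedy algorithm:
11/159: ceiling(159/11) = 15, use 1/15
2/795: ceiling(795/2) = 398, use 1/398
1/316410: ceiling(316410/1) = 316410, use 1/316410
Result: 11/159 = 1/15 + 1/398 + 1/316410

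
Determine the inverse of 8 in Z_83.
52

gcd(8, 83) = 1, so the inverse exists.
Extended Euclidean algorithm on (83, 8):
83 = 10 × 8 + 3  ⟹  3 = (1)·83 + (-10)·8
8 = 2 × 3 + 2  ⟹  2 = (-2)·83 + (21)·8
3 = 1 × 2 + 1  ⟹  1 = (3)·83 + (-31)·8
So (-31)·8 ≡ 1 (mod 83), i.e. 8^(-1) ≡ -31 ≡ 52 (mod 83).
Check: 8 × 52 = 416 ≡ 1 (mod 83)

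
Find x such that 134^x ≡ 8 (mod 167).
118

Baby-step giant-step with step n = ⌈√167⌉ = 13.
Baby steps 134^j mod 167 (j:value) for j=0..12: 0:1, 1:134, 2:87, 3:135, 4:54, 5:55, 6:22, 7:109, 8:77, 9:131, 10:19, 11:41, 12:150.
Giant-step multiplier: 134^(-13) ≡ 134^(166-13) = 134^153 ≡ 103 (mod 167).
Giant steps γ_i = 8·103^i mod 167: γ_0=8, γ_1=156, γ_2=36, γ_3=34, γ_4=162, γ_5=153, γ_6=61, γ_7=104, γ_8=24, γ_9=134 (in table at j=1).
x = i·n + j = 9·13 + 1 = 118.
Check: 134^118 ≡ 8 (mod 167).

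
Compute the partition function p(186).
1171432692373

p(n) counts ways to write n as a sum of positive integers (order ignored).
Euler's pentagonal recurrence: p(k) = p(k-1) + p(k-2) - p(k-5) - p(k-7) + p(k-12) + p(k-15) - ... (offsets j(3j∓1)/2, signs ++--, p(0)=1, p(<0)=0).
DP table for k = 0..185: p(0)=1, p(1)=1, p(2)=2, p(3)=3, p(4)=5, p(5)=7, p(6)=11, p(7)=15, p(8)=22, p(9)=30, p(10)=42, p(11)=56, p(12)=77, p(13)=101, p(14)=135, p(15)=176, p(16)=231, p(17)=297, p(18)=385, p(19)=490, p(20)=627, p(21)=792, p(22)=1002, p(23)=1255, p(24)=1575, p(25)=1958, p(26)=2436, p(27)=3010, p(28)=3718, p(29)=4565, p(30)=5604, p(31)=6842, p(32)=8349, p(33)=10143, p(34)=12310, p(35)=14883, p(36)=17977, p(37)=21637, p(38)=26015, p(39)=31185, p(40)=37338, p(41)=44583, p(42)=53174, p(43)=63261, p(44)=75175, p(45)=89134, p(46)=105558, p(47)=124754, p(48)=147273, p(49)=173525, p(50)=204226, p(51)=239943, p(52)=281589, p(53)=329931, p(54)=386155, p(55)=451276, p(56)=526823, p(57)=614154, p(58)=715220, p(59)=831820, p(60)=966467, p(61)=1121505, p(62)=1300156, p(63)=1505499, p(64)=1741630, p(65)=2012558, p(66)=2323520, p(67)=2679689, p(68)=3087735, p(69)=3554345, p(70)=4087968, p(71)=4697205, p(72)=5392783, p(73)=6185689, p(74)=7089500, p(75)=8118264, p(76)=9289091, p(77)=10619863, p(78)=12132164, p(79)=13848650, p(80)=15796476, p(81)=18004327, p(82)=20506255, p(83)=23338469, p(84)=26543660, p(85)=30167357, p(86)=34262962, p(87)=38887673, p(88)=44108109, p(89)=49995925, p(90)=56634173, p(91)=64112359, p(92)=72533807, p(93)=82010177, p(94)=92669720, p(95)=104651419, p(96)=118114304, p(97)=133230930, p(98)=150198136, p(99)=169229875, p(100)=190569292, p(101)=214481126, p(102)=241265379, p(103)=271248950, p(104)=304801365, p(105)=342325709, p(106)=384276336, p(107)=431149389, p(108)=483502844, p(109)=541946240, p(110)=607163746, p(111)=679903203, p(112)=761002156, p(113)=851376628, p(114)=952050665, p(115)=1064144451, p(116)=1188908248, p(117)=1327710076, p(118)=1482074143, p(119)=1653668665, p(120)=1844349560, p(121)=2056148051, p(122)=2291320912, p(123)=2552338241, p(124)=2841940500, p(125)=3163127352, p(126)=3519222692, p(127)=3913864295, p(128)=4351078600, p(129)=4835271870, p(130)=5371315400, p(131)=5964539504, p(132)=6620830889, p(133)=7346629512, p(134)=8149040695, p(135)=9035836076, p(136)=10015581680, p(137)=11097645016, p(138)=12292341831, p(139)=13610949895, p(140)=15065878135, p(141)=16670689208, p(142)=18440293320, p(143)=20390982757, p(144)=22540654445, p(145)=24908858009, p(146)=27517052599, p(147)=30388671978, p(148)=33549419497, p(149)=37027355200, p(150)=40853235313, p(151)=45060624582, p(152)=49686288421, p(153)=54770336324, p(154)=60356673280, p(155)=66493182097, p(156)=73232243759, p(157)=80630964769, p(158)=88751778802, p(159)=97662728555, p(160)=107438159466, p(161)=118159068427, p(162)=129913904637, p(163)=142798995930, p(164)=156919475295, p(165)=172389800255, p(166)=189334822579, p(167)=207890420102, p(168)=228204732751, p(169)=250438925115, p(170)=274768617130, p(171)=301384802048, p(172)=330495499613, p(173)=362326859895, p(174)=397125074750, p(175)=435157697830, p(176)=476715857290, p(177)=522115831195, p(178)=571701605655, p(179)=625846753120, p(180)=684957390936, p(181)=749474411781, p(182)=819876908323, p(183)=896684817527, p(184)=980462880430, p(185)=1071823774337.
Final step: p(186) = p(185) + p(184) - p(181) - p(179) + p(174) + p(171) - p(164) - p(160) + p(151) + p(146) - p(135) - p(129) + p(116) + p(109) - p(94) - p(86) + p(69) + p(60) - p(41) - p(31) + p(10)
= 1071823774337 + 980462880430 - 749474411781 - 625846753120 + 397125074750 + 301384802048 - 156919475295 - 107438159466 + 45060624582 + 27517052599 - 9035836076 - 4835271870 + 1188908248 + 541946240 - 92669720 - 34262962 + 3554345 + 966467 - 44583 - 6842 + 42
= 1171432692373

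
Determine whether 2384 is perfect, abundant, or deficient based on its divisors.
deficient

Proper divisors of 2384: sum = 1 + 2 + 4 + 8 + 16 + 149 + 298 + 596 + 1192 = 2266
Since 2266 < 2384, 2384 is deficient.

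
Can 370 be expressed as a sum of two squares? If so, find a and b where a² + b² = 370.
3² + 19² (a=3, b=19)

Factorization: 370 = 2 × 5 × 37
By Fermat: n is sum of two squares iff every prime p ≡ 3 (mod 4) appears to even power.
All primes ≡ 3 (mod 4) appear to even power.
Search a = 0, 1, 2, … for 370 - a² a perfect square: first hit at a = 3: 370 - 9 = 361 = 19².
370 = 3² + 19² = 9 + 361 ✓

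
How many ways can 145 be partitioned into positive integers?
24908858009

p(n) counts ways to write n as a sum of positive integers (order ignored).
Euler's pentagonal recurrence: p(k) = p(k-1) + p(k-2) - p(k-5) - p(k-7) + p(k-12) + p(k-15) - ... (offsets j(3j∓1)/2, signs ++--, p(0)=1, p(<0)=0).
DP table for k = 0..144: p(0)=1, p(1)=1, p(2)=2, p(3)=3, p(4)=5, p(5)=7, p(6)=11, p(7)=15, p(8)=22, p(9)=30, p(10)=42, p(11)=56, p(12)=77, p(13)=101, p(14)=135, p(15)=176, p(16)=231, p(17)=297, p(18)=385, p(19)=490, p(20)=627, p(21)=792, p(22)=1002, p(23)=1255, p(24)=1575, p(25)=1958, p(26)=2436, p(27)=3010, p(28)=3718, p(29)=4565, p(30)=5604, p(31)=6842, p(32)=8349, p(33)=10143, p(34)=12310, p(35)=14883, p(36)=17977, p(37)=21637, p(38)=26015, p(39)=31185, p(40)=37338, p(41)=44583, p(42)=53174, p(43)=63261, p(44)=75175, p(45)=89134, p(46)=105558, p(47)=124754, p(48)=147273, p(49)=173525, p(50)=204226, p(51)=239943, p(52)=281589, p(53)=329931, p(54)=386155, p(55)=451276, p(56)=526823, p(57)=614154, p(58)=715220, p(59)=831820, p(60)=966467, p(61)=1121505, p(62)=1300156, p(63)=1505499, p(64)=1741630, p(65)=2012558, p(66)=2323520, p(67)=2679689, p(68)=3087735, p(69)=3554345, p(70)=4087968, p(71)=4697205, p(72)=5392783, p(73)=6185689, p(74)=7089500, p(75)=8118264, p(76)=9289091, p(77)=10619863, p(78)=12132164, p(79)=13848650, p(80)=15796476, p(81)=18004327, p(82)=20506255, p(83)=23338469, p(84)=26543660, p(85)=30167357, p(86)=34262962, p(87)=38887673, p(88)=44108109, p(89)=49995925, p(90)=56634173, p(91)=64112359, p(92)=72533807, p(93)=82010177, p(94)=92669720, p(95)=104651419, p(96)=118114304, p(97)=133230930, p(98)=150198136, p(99)=169229875, p(100)=190569292, p(101)=214481126, p(102)=241265379, p(103)=271248950, p(104)=304801365, p(105)=342325709, p(106)=384276336, p(107)=431149389, p(108)=483502844, p(109)=541946240, p(110)=607163746, p(111)=679903203, p(112)=761002156, p(113)=851376628, p(114)=952050665, p(115)=1064144451, p(116)=1188908248, p(117)=1327710076, p(118)=1482074143, p(119)=1653668665, p(120)=1844349560, p(121)=2056148051, p(122)=2291320912, p(123)=2552338241, p(124)=2841940500, p(125)=3163127352, p(126)=3519222692, p(127)=3913864295, p(128)=4351078600, p(129)=4835271870, p(130)=5371315400, p(131)=5964539504, p(132)=6620830889, p(133)=7346629512, p(134)=8149040695, p(135)=9035836076, p(136)=10015581680, p(137)=11097645016, p(138)=12292341831, p(139)=13610949895, p(140)=15065878135, p(141)=16670689208, p(142)=18440293320, p(143)=20390982757, p(144)=22540654445.
Final step: p(145) = p(144) + p(143) - p(140) - p(138) + p(133) + p(130) - p(123) - p(119) + p(110) + p(105) - p(94) - p(88) + p(75) + p(68) - p(53) - p(45) + p(28) + p(19) - p(0)
= 22540654445 + 20390982757 - 15065878135 - 12292341831 + 7346629512 + 5371315400 - 2552338241 - 1653668665 + 607163746 + 342325709 - 92669720 - 44108109 + 8118264 + 3087735 - 329931 - 89134 + 3718 + 490 - 1
= 24908858009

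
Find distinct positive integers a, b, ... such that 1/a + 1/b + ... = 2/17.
1/9 + 1/153

Greedy algorithm:
2/17: ceiling(17/2) = 9, use 1/9
1/153: ceiling(153/1) = 153, use 1/153
Result: 2/17 = 1/9 + 1/153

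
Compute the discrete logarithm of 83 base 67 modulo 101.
69

Baby-step giant-step with step n = ⌈√101⌉ = 11.
Baby steps 67^j mod 101 (j:value) for j=0..10: 0:1, 1:67, 2:45, 3:86, 4:5, 5:32, 6:23, 7:26, 8:25, 9:59, 10:14.
Giant-step multiplier: 67^(-11) ≡ 67^(100-11) = 67^89 ≡ 7 (mod 101).
Giant steps γ_i = 83·7^i mod 101: γ_0=83, γ_1=76, γ_2=27, γ_3=88, γ_4=10, γ_5=70, γ_6=86 (in table at j=3).
x = i·n + j = 6·11 + 3 = 69.
Check: 67^69 ≡ 83 (mod 101).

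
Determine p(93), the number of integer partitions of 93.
82010177

p(n) counts ways to write n as a sum of positive integers (order ignored).
Euler's pentagonal recurrence: p(k) = p(k-1) + p(k-2) - p(k-5) - p(k-7) + p(k-12) + p(k-15) - ... (offsets j(3j∓1)/2, signs ++--, p(0)=1, p(<0)=0).
DP table for k = 0..92: p(0)=1, p(1)=1, p(2)=2, p(3)=3, p(4)=5, p(5)=7, p(6)=11, p(7)=15, p(8)=22, p(9)=30, p(10)=42, p(11)=56, p(12)=77, p(13)=101, p(14)=135, p(15)=176, p(16)=231, p(17)=297, p(18)=385, p(19)=490, p(20)=627, p(21)=792, p(22)=1002, p(23)=1255, p(24)=1575, p(25)=1958, p(26)=2436, p(27)=3010, p(28)=3718, p(29)=4565, p(30)=5604, p(31)=6842, p(32)=8349, p(33)=10143, p(34)=12310, p(35)=14883, p(36)=17977, p(37)=21637, p(38)=26015, p(39)=31185, p(40)=37338, p(41)=44583, p(42)=53174, p(43)=63261, p(44)=75175, p(45)=89134, p(46)=105558, p(47)=124754, p(48)=147273, p(49)=173525, p(50)=204226, p(51)=239943, p(52)=281589, p(53)=329931, p(54)=386155, p(55)=451276, p(56)=526823, p(57)=614154, p(58)=715220, p(59)=831820, p(60)=966467, p(61)=1121505, p(62)=1300156, p(63)=1505499, p(64)=1741630, p(65)=2012558, p(66)=2323520, p(67)=2679689, p(68)=3087735, p(69)=3554345, p(70)=4087968, p(71)=4697205, p(72)=5392783, p(73)=6185689, p(74)=7089500, p(75)=8118264, p(76)=9289091, p(77)=10619863, p(78)=12132164, p(79)=13848650, p(80)=15796476, p(81)=18004327, p(82)=20506255, p(83)=23338469, p(84)=26543660, p(85)=30167357, p(86)=34262962, p(87)=38887673, p(88)=44108109, p(89)=49995925, p(90)=56634173, p(91)=64112359, p(92)=72533807.
Final step: p(93) = p(92) + p(91) - p(88) - p(86) + p(81) + p(78) - p(71) - p(67) + p(58) + p(53) - p(42) - p(36) + p(23) + p(16) - p(1)
= 72533807 + 64112359 - 44108109 - 34262962 + 18004327 + 12132164 - 4697205 - 2679689 + 715220 + 329931 - 53174 - 17977 + 1255 + 231 - 1
= 82010177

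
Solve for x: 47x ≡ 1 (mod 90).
23

gcd(47, 90) = 1, so the inverse exists.
Extended Euclidean algorithm on (90, 47):
90 = 1 × 47 + 43  ⟹  43 = (1)·90 + (-1)·47
47 = 1 × 43 + 4  ⟹  4 = (-1)·90 + (2)·47
43 = 10 × 4 + 3  ⟹  3 = (11)·90 + (-21)·47
4 = 1 × 3 + 1  ⟹  1 = (-12)·90 + (23)·47
So (23)·47 ≡ 1 (mod 90), i.e. 47^(-1) ≡ 23 (mod 90).
Check: 47 × 23 = 1081 ≡ 1 (mod 90)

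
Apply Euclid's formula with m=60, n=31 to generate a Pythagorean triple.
(2639, 3720, 4561)

Euclid's formula: a = m² - n², b = 2mn, c = m² + n²
m = 60, n = 31
a = 60² - 31² = 3600 - 961 = 2639
b = 2 × 60 × 31 = 3720
c = 60² + 31² = 3600 + 961 = 4561
Verification: 2639² + 3720² = 6964321 + 13838400 = 20802721 = 4561² ✓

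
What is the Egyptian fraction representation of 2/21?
1/11 + 1/231

Greedy algorithm:
2/21: ceiling(21/2) = 11, use 1/11
1/231: ceiling(231/1) = 231, use 1/231
Result: 2/21 = 1/11 + 1/231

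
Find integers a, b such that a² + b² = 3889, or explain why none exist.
17² + 60² (a=17, b=60)

Factorization: 3889 = 3889
By Fermat: n is sum of two squares iff every prime p ≡ 3 (mod 4) appears to even power.
All primes ≡ 3 (mod 4) appear to even power.
Search a = 0, 1, 2, … for 3889 - a² a perfect square: first hit at a = 17: 3889 - 289 = 3600 = 60².
3889 = 17² + 60² = 289 + 3600 ✓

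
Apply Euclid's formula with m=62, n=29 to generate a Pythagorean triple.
(3003, 3596, 4685)

Euclid's formula: a = m² - n², b = 2mn, c = m² + n²
m = 62, n = 29
a = 62² - 29² = 3844 - 841 = 3003
b = 2 × 62 × 29 = 3596
c = 62² + 29² = 3844 + 841 = 4685
Verification: 3003² + 3596² = 9018009 + 12931216 = 21949225 = 4685² ✓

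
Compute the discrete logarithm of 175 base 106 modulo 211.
17

Baby-step giant-step with step n = ⌈√211⌉ = 15.
Baby steps 106^j mod 211 (j:value) for j=0..14: 0:1, 1:106, 2:53, 3:132, 4:66, 5:33, 6:122, 7:61, 8:136, 9:68, 10:34, 11:17, 12:114, 13:57, 14:134.
Giant-step multiplier: 106^(-15) ≡ 106^(210-15) = 106^195 ≡ 63 (mod 211).
Giant steps γ_i = 175·63^i mod 211: γ_0=175, γ_1=53 (in table at j=2).
x = i·n + j = 1·15 + 2 = 17.
Check: 106^17 ≡ 175 (mod 211).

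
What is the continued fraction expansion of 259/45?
[5; 1, 3, 11]

Euclidean algorithm steps:
259 = 5 × 45 + 34
45 = 1 × 34 + 11
34 = 3 × 11 + 1
11 = 11 × 1 + 0
Continued fraction: [5; 1, 3, 11]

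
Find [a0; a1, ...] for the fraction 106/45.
[2; 2, 1, 4, 3]

Euclidean algorithm steps:
106 = 2 × 45 + 16
45 = 2 × 16 + 13
16 = 1 × 13 + 3
13 = 4 × 3 + 1
3 = 3 × 1 + 0
Continued fraction: [2; 2, 1, 4, 3]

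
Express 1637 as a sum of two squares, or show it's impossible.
26² + 31² (a=26, b=31)

Factorization: 1637 = 1637
By Fermat: n is sum of two squares iff every prime p ≡ 3 (mod 4) appears to even power.
All primes ≡ 3 (mod 4) appear to even power.
Search a = 0, 1, 2, … for 1637 - a² a perfect square: first hit at a = 26: 1637 - 676 = 961 = 31².
1637 = 26² + 31² = 676 + 961 ✓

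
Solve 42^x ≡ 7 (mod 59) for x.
28

Baby-step giant-step with step n = ⌈√59⌉ = 8.
Baby steps 42^j mod 59 (j:value) for j=0..7: 0:1, 1:42, 2:53, 3:43, 4:36, 5:37, 6:20, 7:14.
Giant-step multiplier: 42^(-8) ≡ 42^(58-8) = 42^50 ≡ 29 (mod 59).
Giant steps γ_i = 7·29^i mod 59: γ_0=7, γ_1=26, γ_2=46, γ_3=36 (in table at j=4).
x = i·n + j = 3·8 + 4 = 28.
Check: 42^28 ≡ 7 (mod 59).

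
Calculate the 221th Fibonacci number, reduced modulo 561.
56

Matrix identity: Q^n = [[F_(n+1), F_n], [F_n, F_(n-1)]] with Q = [[1,1],[1,0]].
n = 221 = 11011101₂. Square-and-multiply, entries mod 561:
Q^1 = [[1,1],[1,0]]
Q^3 = (Q^1)²·Q = [[3,2],[2,1]]
Q^6 = (Q^3)² = [[13,8],[8,5]]
Q^13 = (Q^6)²·Q = [[377,233],[233,144]]
Q^27 = (Q^13)²·Q = [[285,68],[68,217]]
Q^55 = (Q^27)²·Q = [[492,16],[16,476]]
Q^110 = (Q^55)² = [[529,341],[341,188]]
Q^221 = (Q^110)²·Q = [[518,56],[56,462]]
F_221 mod 561 = Q^221[0][1] = 56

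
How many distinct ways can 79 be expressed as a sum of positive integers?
13848650

p(n) counts ways to write n as a sum of positive integers (order ignored).
Euler's pentagonal recurrence: p(k) = p(k-1) + p(k-2) - p(k-5) - p(k-7) + p(k-12) + p(k-15) - ... (offsets j(3j∓1)/2, signs ++--, p(0)=1, p(<0)=0).
DP table for k = 0..78: p(0)=1, p(1)=1, p(2)=2, p(3)=3, p(4)=5, p(5)=7, p(6)=11, p(7)=15, p(8)=22, p(9)=30, p(10)=42, p(11)=56, p(12)=77, p(13)=101, p(14)=135, p(15)=176, p(16)=231, p(17)=297, p(18)=385, p(19)=490, p(20)=627, p(21)=792, p(22)=1002, p(23)=1255, p(24)=1575, p(25)=1958, p(26)=2436, p(27)=3010, p(28)=3718, p(29)=4565, p(30)=5604, p(31)=6842, p(32)=8349, p(33)=10143, p(34)=12310, p(35)=14883, p(36)=17977, p(37)=21637, p(38)=26015, p(39)=31185, p(40)=37338, p(41)=44583, p(42)=53174, p(43)=63261, p(44)=75175, p(45)=89134, p(46)=105558, p(47)=124754, p(48)=147273, p(49)=173525, p(50)=204226, p(51)=239943, p(52)=281589, p(53)=329931, p(54)=386155, p(55)=451276, p(56)=526823, p(57)=614154, p(58)=715220, p(59)=831820, p(60)=966467, p(61)=1121505, p(62)=1300156, p(63)=1505499, p(64)=1741630, p(65)=2012558, p(66)=2323520, p(67)=2679689, p(68)=3087735, p(69)=3554345, p(70)=4087968, p(71)=4697205, p(72)=5392783, p(73)=6185689, p(74)=7089500, p(75)=8118264, p(76)=9289091, p(77)=10619863, p(78)=12132164.
Final step: p(79) = p(78) + p(77) - p(74) - p(72) + p(67) + p(64) - p(57) - p(53) + p(44) + p(39) - p(28) - p(22) + p(9) + p(2)
= 12132164 + 10619863 - 7089500 - 5392783 + 2679689 + 1741630 - 614154 - 329931 + 75175 + 31185 - 3718 - 1002 + 30 + 2
= 13848650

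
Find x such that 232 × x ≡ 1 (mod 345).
58

gcd(232, 345) = 1, so the inverse exists.
Extended Euclidean algorithm on (345, 232):
345 = 1 × 232 + 113  ⟹  113 = (1)·345 + (-1)·232
232 = 2 × 113 + 6  ⟹  6 = (-2)·345 + (3)·232
113 = 18 × 6 + 5  ⟹  5 = (37)·345 + (-55)·232
6 = 1 × 5 + 1  ⟹  1 = (-39)·345 + (58)·232
So (58)·232 ≡ 1 (mod 345), i.e. 232^(-1) ≡ 58 (mod 345).
Check: 232 × 58 = 13456 ≡ 1 (mod 345)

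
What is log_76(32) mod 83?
57

Baby-step giant-step with step n = ⌈√83⌉ = 10.
Baby steps 76^j mod 83 (j:value) for j=0..9: 0:1, 1:76, 2:49, 3:72, 4:77, 5:42, 6:38, 7:66, 8:36, 9:80.
Giant-step multiplier: 76^(-10) ≡ 76^(82-10) = 76^72 ≡ 4 (mod 83).
Giant steps γ_i = 32·4^i mod 83: γ_0=32, γ_1=45, γ_2=14, γ_3=56, γ_4=58, γ_5=66 (in table at j=7).
x = i·n + j = 5·10 + 7 = 57.
Check: 76^57 ≡ 32 (mod 83).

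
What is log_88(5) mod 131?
14

Baby-step giant-step with step n = ⌈√131⌉ = 12.
Baby steps 88^j mod 131 (j:value) for j=0..11: 0:1, 1:88, 2:15, 3:10, 4:94, 5:19, 6:100, 7:23, 8:59, 9:83, 10:99, 11:66.
Giant-step multiplier: 88^(-12) ≡ 88^(130-12) = 88^118 ≡ 3 (mod 131).
Giant steps γ_i = 5·3^i mod 131: γ_0=5, γ_1=15 (in table at j=2).
x = i·n + j = 1·12 + 2 = 14.
Check: 88^14 ≡ 5 (mod 131).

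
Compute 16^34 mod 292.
148

Repeated squaring. Binary of 34 = 100010.
16^1 ≡ 16 (mod 292); 16^2 ≡ 256 (mod 292); 16^4 ≡ 128 (mod 292); 16^8 ≡ 32 (mod 292); 16^16 ≡ 148 (mod 292); 16^32 ≡ 4 (mod 292)
16^34 = 16^2 × 16^32 ≡ 148 (mod 292)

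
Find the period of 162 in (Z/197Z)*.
196

197 is prime, so ord(162) divides φ(197) = 196.
Divisors of 196: 1, 2, 4, 7, 14, 28, 49, 98, 196.
Repeated squaring: 162^1 ≡ 162, 162^2 ≡ 43, 162^4 ≡ 76, 162^8 ≡ 63, 162^16 ≡ 29, 162^32 ≡ 53, 162^64 ≡ 51, 162^128 ≡ 40 (mod 197).
Test 162^d mod 197 for each divisor d in increasing order:
162^1 ≡ 162
162^2 ≡ 43
162^4 ≡ 76
162^7 = 162^4·162^2·162^1 ≡ 77
162^14 = 162^8·162^4·162^2 ≡ 19
162^28 = 162^16·162^8·162^4 ≡ 164
162^49 = 162^32·162^16·162^1 ≡ 183
162^98 = 162^64·162^32·162^2 ≡ 196
162^196 = 162^128·162^64·162^4 ≡ 1  ← first divisor giving 1
The order is 196.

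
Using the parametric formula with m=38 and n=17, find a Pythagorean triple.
(1155, 1292, 1733)

Euclid's formula: a = m² - n², b = 2mn, c = m² + n²
m = 38, n = 17
a = 38² - 17² = 1444 - 289 = 1155
b = 2 × 38 × 17 = 1292
c = 38² + 17² = 1444 + 289 = 1733
Verification: 1155² + 1292² = 1334025 + 1669264 = 3003289 = 1733² ✓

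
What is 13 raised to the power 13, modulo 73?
42

Repeated squaring. Binary of 13 = 1101.
13^1 ≡ 13 (mod 73); 13^2 ≡ 23 (mod 73); 13^4 ≡ 18 (mod 73); 13^8 ≡ 32 (mod 73)
13^13 = 13^1 × 13^4 × 13^8 ≡ 42 (mod 73)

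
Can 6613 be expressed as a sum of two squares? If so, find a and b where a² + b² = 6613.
23² + 78² (a=23, b=78)

Factorization: 6613 = 17 × 389
By Fermat: n is sum of two squares iff every prime p ≡ 3 (mod 4) appears to even power.
All primes ≡ 3 (mod 4) appear to even power.
Search a = 0, 1, 2, … for 6613 - a² a perfect square: first hit at a = 23: 6613 - 529 = 6084 = 78².
6613 = 23² + 78² = 529 + 6084 ✓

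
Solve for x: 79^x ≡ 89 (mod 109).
20

Baby-step giant-step with step n = ⌈√109⌉ = 11.
Baby steps 79^j mod 109 (j:value) for j=0..10: 0:1, 1:79, 2:28, 3:32, 4:21, 5:24, 6:43, 7:18, 8:5, 9:68, 10:31.
Giant-step multiplier: 79^(-11) ≡ 79^(108-11) = 79^97 ≡ 62 (mod 109).
Giant steps γ_i = 89·62^i mod 109: γ_0=89, γ_1=68 (in table at j=9).
x = i·n + j = 1·11 + 9 = 20.
Check: 79^20 ≡ 89 (mod 109).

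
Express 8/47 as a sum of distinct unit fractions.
1/6 + 1/282

Greedy algorithm:
8/47: ceiling(47/8) = 6, use 1/6
1/282: ceiling(282/1) = 282, use 1/282
Result: 8/47 = 1/6 + 1/282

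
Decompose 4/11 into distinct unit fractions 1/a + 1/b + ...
1/3 + 1/33

Greedy algorithm:
4/11: ceiling(11/4) = 3, use 1/3
1/33: ceiling(33/1) = 33, use 1/33
Result: 4/11 = 1/3 + 1/33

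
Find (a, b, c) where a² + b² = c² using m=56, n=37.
(1767, 4144, 4505)

Euclid's formula: a = m² - n², b = 2mn, c = m² + n²
m = 56, n = 37
a = 56² - 37² = 3136 - 1369 = 1767
b = 2 × 56 × 37 = 4144
c = 56² + 37² = 3136 + 1369 = 4505
Verification: 1767² + 4144² = 3122289 + 17172736 = 20295025 = 4505² ✓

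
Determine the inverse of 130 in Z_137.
39

gcd(130, 137) = 1, so the inverse exists.
Extended Euclidean algorithm on (137, 130):
137 = 1 × 130 + 7  ⟹  7 = (1)·137 + (-1)·130
130 = 18 × 7 + 4  ⟹  4 = (-18)·137 + (19)·130
7 = 1 × 4 + 3  ⟹  3 = (19)·137 + (-20)·130
4 = 1 × 3 + 1  ⟹  1 = (-37)·137 + (39)·130
So (39)·130 ≡ 1 (mod 137), i.e. 130^(-1) ≡ 39 (mod 137).
Check: 130 × 39 = 5070 ≡ 1 (mod 137)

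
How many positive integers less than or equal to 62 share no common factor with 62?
30

62 = 2 × 31
φ(n) = n × ∏(1 - 1/p) for each prime p dividing n
φ(62) = 62 × (1 - 1/2) × (1 - 1/31) = 30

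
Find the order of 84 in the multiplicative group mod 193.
3

193 is prime, so ord(84) divides φ(193) = 192.
Divisors of 192: 1, 2, 3, 4, 6, 8, 12, 16, 24, 32, 48, 64, 96, 192.
Repeated squaring: 84^1 ≡ 84, 84^2 ≡ 108, 84^4 ≡ 84, 84^8 ≡ 108, 84^16 ≡ 84, 84^32 ≡ 108, 84^64 ≡ 84, 84^128 ≡ 108 (mod 193).
Test 84^d mod 193 for each divisor d in increasing order:
84^1 ≡ 84
84^2 ≡ 108
84^3 = 84^2·84^1 ≡ 1  ← first divisor giving 1
The order is 3.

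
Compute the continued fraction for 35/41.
[0; 1, 5, 1, 5]

Euclidean algorithm steps:
35 = 0 × 41 + 35
41 = 1 × 35 + 6
35 = 5 × 6 + 5
6 = 1 × 5 + 1
5 = 5 × 1 + 0
Continued fraction: [0; 1, 5, 1, 5]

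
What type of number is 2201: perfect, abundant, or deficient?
deficient

Proper divisors of 2201: sum = 1 + 31 + 71 = 103
Since 103 < 2201, 2201 is deficient.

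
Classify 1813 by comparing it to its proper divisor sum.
deficient

Proper divisors of 1813: sum = 1 + 7 + 37 + 49 + 259 = 353
Since 353 < 1813, 1813 is deficient.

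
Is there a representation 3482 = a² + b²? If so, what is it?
1² + 59² (a=1, b=59)

Factorization: 3482 = 2 × 1741
By Fermat: n is sum of two squares iff every prime p ≡ 3 (mod 4) appears to even power.
All primes ≡ 3 (mod 4) appear to even power.
Search a = 0, 1, 2, … for 3482 - a² a perfect square: first hit at a = 1: 3482 - 1 = 3481 = 59².
3482 = 1² + 59² = 1 + 3481 ✓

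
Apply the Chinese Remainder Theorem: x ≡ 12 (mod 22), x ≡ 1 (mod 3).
34

Using Chinese Remainder Theorem:
M = 22 × 3 = 66
M1 = 3, M2 = 22
y1 = 3^(-1) mod 22 = 15
y2 = 22^(-1) mod 3 = 1
x = (12×3×15 + 1×22×1) mod 66 = 34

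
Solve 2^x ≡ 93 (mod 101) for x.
53

Baby-step giant-step with step n = ⌈√101⌉ = 11.
Baby steps 2^j mod 101 (j:value) for j=0..10: 0:1, 1:2, 2:4, 3:8, 4:16, 5:32, 6:64, 7:27, 8:54, 9:7, 10:14.
Giant-step multiplier: 2^(-11) ≡ 2^(100-11) = 2^89 ≡ 83 (mod 101).
Giant steps γ_i = 93·83^i mod 101: γ_0=93, γ_1=43, γ_2=34, γ_3=95, γ_4=7 (in table at j=9).
x = i·n + j = 4·11 + 9 = 53.
Check: 2^53 ≡ 93 (mod 101).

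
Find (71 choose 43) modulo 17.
0

Using Lucas' theorem:
Write n=71 and k=43 in base 17:
n in base 17: [4, 3]
k in base 17: [2, 9]
C(71,43) mod 17 = ∏ C(n_i, k_i) mod 17
Digit binomials (mod 17): C(4,2) = 6; C(3,9) = 0 (k_i > n_i)
Product: 6 × 0 = 0 ≡ 0 (mod 17)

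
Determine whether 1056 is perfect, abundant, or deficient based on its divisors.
abundant

Proper divisors of 1056: sum = 1 + 2 + 3 + 4 + 6 + 8 + 11 + 12 + ... + 176 + 264 + 352 + 528 (23 divisors) = 1968
Since 1968 > 1056, 1056 is abundant.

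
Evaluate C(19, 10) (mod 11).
0

Using Lucas' theorem:
Write n=19 and k=10 in base 11:
n in base 11: [1, 8]
k in base 11: [0, 10]
C(19,10) mod 11 = ∏ C(n_i, k_i) mod 11
Digit binomials (mod 11): C(1,0) = 1; C(8,10) = 0 (k_i > n_i)
Product: 1 × 0 = 0 ≡ 0 (mod 11)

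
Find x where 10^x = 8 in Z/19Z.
15

Baby-step giant-step with step n = ⌈√19⌉ = 5.
Baby steps 10^j mod 19 (j:value) for j=0..4: 0:1, 1:10, 2:5, 3:12, 4:6.
Giant-step multiplier: 10^(-5) ≡ 10^(18-5) = 10^13 ≡ 13 (mod 19).
Giant steps γ_i = 8·13^i mod 19: γ_0=8, γ_1=9, γ_2=3, γ_3=1 (in table at j=0).
x = i·n + j = 3·5 + 0 = 15.
Check: 10^15 ≡ 8 (mod 19).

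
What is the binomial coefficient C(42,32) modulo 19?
0

Using Lucas' theorem:
Write n=42 and k=32 in base 19:
n in base 19: [2, 4]
k in base 19: [1, 13]
C(42,32) mod 19 = ∏ C(n_i, k_i) mod 19
Digit binomials (mod 19): C(2,1) = 2; C(4,13) = 0 (k_i > n_i)
Product: 2 × 0 = 0 ≡ 0 (mod 19)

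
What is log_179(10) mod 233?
147

Baby-step giant-step with step n = ⌈√233⌉ = 16.
Baby steps 179^j mod 233 (j:value) for j=0..15: 0:1, 1:179, 2:120, 3:44, 4:187, 5:154, 6:72, 7:73, 8:19, 9:139, 10:183, 11:137, 12:58, 13:130, 14:203, 15:222.
Giant-step multiplier: 179^(-16) ≡ 179^(232-16) = 179^216 ≡ 71 (mod 233).
Giant steps γ_i = 10·71^i mod 233: γ_0=10, γ_1=11, γ_2=82, γ_3=230, γ_4=20, γ_5=22, γ_6=164, γ_7=227, γ_8=40, γ_9=44 (in table at j=3).
x = i·n + j = 9·16 + 3 = 147.
Check: 179^147 ≡ 10 (mod 233).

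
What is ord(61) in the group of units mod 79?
26

79 is prime, so ord(61) divides φ(79) = 78.
Divisors of 78: 1, 2, 3, 6, 13, 26, 39, 78.
Repeated squaring: 61^1 ≡ 61, 61^2 ≡ 8, 61^4 ≡ 64, 61^8 ≡ 67, 61^16 ≡ 65, 61^32 ≡ 38, 61^64 ≡ 22 (mod 79).
Test 61^d mod 79 for each divisor d in increasing order:
61^1 ≡ 61
61^2 ≡ 8
61^3 = 61^2·61^1 ≡ 14
61^6 = 61^4·61^2 ≡ 38
61^13 = 61^8·61^4·61^1 ≡ 78
61^26 = 61^16·61^8·61^2 ≡ 1  ← first divisor giving 1
The order is 26.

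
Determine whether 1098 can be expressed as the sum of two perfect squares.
3² + 33² (a=3, b=33)

Factorization: 1098 = 2 × 3^2 × 61
By Fermat: n is sum of two squares iff every prime p ≡ 3 (mod 4) appears to even power.
All primes ≡ 3 (mod 4) appear to even power.
Search a = 0, 1, 2, … for 1098 - a² a perfect square: first hit at a = 3: 1098 - 9 = 1089 = 33².
1098 = 3² + 33² = 9 + 1089 ✓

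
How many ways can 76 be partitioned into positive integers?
9289091

p(n) counts ways to write n as a sum of positive integers (order ignored).
Euler's pentagonal recurrence: p(k) = p(k-1) + p(k-2) - p(k-5) - p(k-7) + p(k-12) + p(k-15) - ... (offsets j(3j∓1)/2, signs ++--, p(0)=1, p(<0)=0).
DP table for k = 0..75: p(0)=1, p(1)=1, p(2)=2, p(3)=3, p(4)=5, p(5)=7, p(6)=11, p(7)=15, p(8)=22, p(9)=30, p(10)=42, p(11)=56, p(12)=77, p(13)=101, p(14)=135, p(15)=176, p(16)=231, p(17)=297, p(18)=385, p(19)=490, p(20)=627, p(21)=792, p(22)=1002, p(23)=1255, p(24)=1575, p(25)=1958, p(26)=2436, p(27)=3010, p(28)=3718, p(29)=4565, p(30)=5604, p(31)=6842, p(32)=8349, p(33)=10143, p(34)=12310, p(35)=14883, p(36)=17977, p(37)=21637, p(38)=26015, p(39)=31185, p(40)=37338, p(41)=44583, p(42)=53174, p(43)=63261, p(44)=75175, p(45)=89134, p(46)=105558, p(47)=124754, p(48)=147273, p(49)=173525, p(50)=204226, p(51)=239943, p(52)=281589, p(53)=329931, p(54)=386155, p(55)=451276, p(56)=526823, p(57)=614154, p(58)=715220, p(59)=831820, p(60)=966467, p(61)=1121505, p(62)=1300156, p(63)=1505499, p(64)=1741630, p(65)=2012558, p(66)=2323520, p(67)=2679689, p(68)=3087735, p(69)=3554345, p(70)=4087968, p(71)=4697205, p(72)=5392783, p(73)=6185689, p(74)=7089500, p(75)=8118264.
Final step: p(76) = p(75) + p(74) - p(71) - p(69) + p(64) + p(61) - p(54) - p(50) + p(41) + p(36) - p(25) - p(19) + p(6)
= 8118264 + 7089500 - 4697205 - 3554345 + 1741630 + 1121505 - 386155 - 204226 + 44583 + 17977 - 1958 - 490 + 11
= 9289091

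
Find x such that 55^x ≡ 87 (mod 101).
80

Baby-step giant-step with step n = ⌈√101⌉ = 11.
Baby steps 55^j mod 101 (j:value) for j=0..10: 0:1, 1:55, 2:96, 3:28, 4:25, 5:62, 6:77, 7:94, 8:19, 9:35, 10:6.
Giant-step multiplier: 55^(-11) ≡ 55^(100-11) = 55^89 ≡ 15 (mod 101).
Giant steps γ_i = 87·15^i mod 101: γ_0=87, γ_1=93, γ_2=82, γ_3=18, γ_4=68, γ_5=10, γ_6=49, γ_7=28 (in table at j=3).
x = i·n + j = 7·11 + 3 = 80.
Check: 55^80 ≡ 87 (mod 101).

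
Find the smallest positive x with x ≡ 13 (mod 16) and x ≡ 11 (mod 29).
301

Using Chinese Remainder Theorem:
M = 16 × 29 = 464
M1 = 29, M2 = 16
y1 = 29^(-1) mod 16 = 5
y2 = 16^(-1) mod 29 = 20
x = (13×29×5 + 11×16×20) mod 464 = 301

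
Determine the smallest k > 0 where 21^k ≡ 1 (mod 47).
23

47 is prime, so ord(21) divides φ(47) = 46.
Divisors of 46: 1, 2, 23, 46.
Repeated squaring: 21^1 ≡ 21, 21^2 ≡ 18, 21^4 ≡ 42, 21^8 ≡ 25, 21^16 ≡ 14, 21^32 ≡ 8 (mod 47).
Test 21^d mod 47 for each divisor d in increasing order:
21^1 ≡ 21
21^2 ≡ 18
21^23 = 21^16·21^4·21^2·21^1 ≡ 1  ← first divisor giving 1
The order is 23.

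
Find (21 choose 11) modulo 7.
0

Using Lucas' theorem:
Write n=21 and k=11 in base 7:
n in base 7: [3, 0]
k in base 7: [1, 4]
C(21,11) mod 7 = ∏ C(n_i, k_i) mod 7
Digit binomials (mod 7): C(3,1) = 3; C(0,4) = 0 (k_i > n_i)
Product: 3 × 0 = 0 ≡ 0 (mod 7)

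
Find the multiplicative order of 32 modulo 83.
82

83 is prime, so ord(32) divides φ(83) = 82.
Divisors of 82: 1, 2, 41, 82.
Repeated squaring: 32^1 ≡ 32, 32^2 ≡ 28, 32^4 ≡ 37, 32^8 ≡ 41, 32^16 ≡ 21, 32^32 ≡ 26, 32^64 ≡ 12 (mod 83).
Test 32^d mod 83 for each divisor d in increasing order:
32^1 ≡ 32
32^2 ≡ 28
32^41 = 32^32·32^8·32^1 ≡ 82
32^82 = 32^64·32^16·32^2 ≡ 1  ← first divisor giving 1
The order is 82.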